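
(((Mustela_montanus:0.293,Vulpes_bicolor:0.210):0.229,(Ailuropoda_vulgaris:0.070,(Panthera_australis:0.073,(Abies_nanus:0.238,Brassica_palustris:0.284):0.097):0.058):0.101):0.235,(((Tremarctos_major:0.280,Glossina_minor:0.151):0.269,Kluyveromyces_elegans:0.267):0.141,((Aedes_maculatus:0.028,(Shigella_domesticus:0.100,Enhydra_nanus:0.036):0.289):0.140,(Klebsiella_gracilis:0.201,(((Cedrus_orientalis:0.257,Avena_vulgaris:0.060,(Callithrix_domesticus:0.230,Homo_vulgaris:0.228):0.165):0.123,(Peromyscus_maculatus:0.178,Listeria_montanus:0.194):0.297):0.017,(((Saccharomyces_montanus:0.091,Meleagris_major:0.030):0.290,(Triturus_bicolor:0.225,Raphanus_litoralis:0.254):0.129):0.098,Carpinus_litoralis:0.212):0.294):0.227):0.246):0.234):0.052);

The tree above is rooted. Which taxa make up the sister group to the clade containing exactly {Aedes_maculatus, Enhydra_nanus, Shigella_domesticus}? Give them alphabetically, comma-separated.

The clade containing exactly {Aedes_maculatus, Enhydra_nanus, Shigella_domesticus} attaches to the tree at the node subtending ((Aedes_maculatus,(Shigella_domesticus,Enhydra_nanus)),(Klebsiella_gracilis,(((Cedrus_orientalis,Avena_vulgaris,(Callithrix_domesticus,Homo_vulgaris)),(Peromyscus_maculatus,Listeria_montanus)),(((Saccharomyces_montanus,Meleagris_major),(Triturus_bicolor,Raphanus_litoralis)),Carpinus_litoralis)))).
The other lineage descending from that same node — the sister group — is (Klebsiella_gracilis,(((Cedrus_orientalis,Avena_vulgaris,(Callithrix_domesticus,Homo_vulgaris)),(Peromyscus_maculatus,Listeria_montanus)),(((Saccharomyces_montanus,Meleagris_major),(Triturus_bicolor,Raphanus_litoralis)),Carpinus_litoralis))); its 12 tips in alphabetical order are the answer.

Avena_vulgaris, Callithrix_domesticus, Carpinus_litoralis, Cedrus_orientalis, Homo_vulgaris, Klebsiella_gracilis, Listeria_montanus, Meleagris_major, Peromyscus_maculatus, Raphanus_litoralis, Saccharomyces_montanus, Triturus_bicolor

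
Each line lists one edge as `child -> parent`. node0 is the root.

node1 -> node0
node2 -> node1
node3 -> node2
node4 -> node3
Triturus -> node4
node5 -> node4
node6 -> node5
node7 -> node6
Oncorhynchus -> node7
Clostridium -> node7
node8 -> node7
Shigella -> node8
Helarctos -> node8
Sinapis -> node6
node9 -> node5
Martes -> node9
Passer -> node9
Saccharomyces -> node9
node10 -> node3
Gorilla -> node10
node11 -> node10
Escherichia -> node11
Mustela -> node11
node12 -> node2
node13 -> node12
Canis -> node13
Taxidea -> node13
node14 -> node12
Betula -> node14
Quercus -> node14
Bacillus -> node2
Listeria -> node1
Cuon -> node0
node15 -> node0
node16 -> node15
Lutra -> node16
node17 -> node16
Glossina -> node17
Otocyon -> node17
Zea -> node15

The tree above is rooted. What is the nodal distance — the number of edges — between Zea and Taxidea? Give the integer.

7

The MRCA of Zea and Taxidea is the root of the tree.
From Zea up to that node: 2 branches. From Taxidea up to the same node: 5 branches. Total: 2 + 5 = 7.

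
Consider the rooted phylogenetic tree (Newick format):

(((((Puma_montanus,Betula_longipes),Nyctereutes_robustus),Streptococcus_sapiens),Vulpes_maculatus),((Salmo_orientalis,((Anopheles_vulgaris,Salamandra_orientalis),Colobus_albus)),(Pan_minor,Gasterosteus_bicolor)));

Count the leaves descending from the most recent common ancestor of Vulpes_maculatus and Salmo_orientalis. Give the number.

11

The MRCA of Vulpes_maculatus and Salmo_orientalis is the root, so the clade is the entire tree.
That clade contains 11 terminal taxa: Anopheles_vulgaris, Betula_longipes, Colobus_albus, Gasterosteus_bicolor, Nyctereutes_robustus, Pan_minor, Puma_montanus, Salamandra_orientalis, Salmo_orientalis, Streptococcus_sapiens, Vulpes_maculatus.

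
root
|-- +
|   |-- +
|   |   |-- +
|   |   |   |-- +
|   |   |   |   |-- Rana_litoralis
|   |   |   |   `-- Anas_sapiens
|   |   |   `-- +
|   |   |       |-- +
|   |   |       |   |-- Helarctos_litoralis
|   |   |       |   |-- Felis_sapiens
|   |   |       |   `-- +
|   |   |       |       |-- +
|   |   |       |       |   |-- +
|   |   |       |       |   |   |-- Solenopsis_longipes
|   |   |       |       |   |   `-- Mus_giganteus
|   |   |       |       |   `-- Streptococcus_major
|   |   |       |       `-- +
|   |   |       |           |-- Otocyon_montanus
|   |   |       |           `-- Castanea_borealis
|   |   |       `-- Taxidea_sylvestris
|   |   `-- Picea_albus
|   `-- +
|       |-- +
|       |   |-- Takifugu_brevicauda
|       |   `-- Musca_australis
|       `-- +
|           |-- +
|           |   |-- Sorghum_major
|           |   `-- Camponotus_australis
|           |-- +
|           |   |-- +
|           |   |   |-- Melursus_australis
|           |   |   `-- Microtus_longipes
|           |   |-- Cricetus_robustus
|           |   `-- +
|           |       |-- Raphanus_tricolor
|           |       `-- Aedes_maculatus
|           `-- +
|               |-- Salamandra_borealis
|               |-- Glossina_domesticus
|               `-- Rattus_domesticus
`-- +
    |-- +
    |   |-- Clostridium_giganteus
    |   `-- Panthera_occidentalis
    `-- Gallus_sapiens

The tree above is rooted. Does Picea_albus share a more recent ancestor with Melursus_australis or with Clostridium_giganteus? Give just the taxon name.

Melursus_australis

The MRCA of Picea_albus and Melursus_australis subtends ((((Rana_litoralis,Anas_sapiens),((Helarctos_litoralis,Felis_sapiens,(((Solenopsis_longipes,Mus_giganteus),Streptococcus_major),(Otocyon_montanus,Castanea_borealis))),Taxidea_sylvestris)),Picea_albus),((Takifugu_brevicauda,Musca_australis),((Sorghum_major,Camponotus_australis),((Melursus_australis,Microtus_longipes),Cricetus_robustus,(Raphanus_tricolor,Aedes_maculatus)),(Salamandra_borealis,Glossina_domesticus,Rattus_domesticus)))) (23 taxa).
The MRCA of Picea_albus and Clostridium_giganteus is the root, subtending the entire tree (26 taxa).
The first is nested inside the second, so Picea_albus shares a more recent common ancestor with Melursus_australis.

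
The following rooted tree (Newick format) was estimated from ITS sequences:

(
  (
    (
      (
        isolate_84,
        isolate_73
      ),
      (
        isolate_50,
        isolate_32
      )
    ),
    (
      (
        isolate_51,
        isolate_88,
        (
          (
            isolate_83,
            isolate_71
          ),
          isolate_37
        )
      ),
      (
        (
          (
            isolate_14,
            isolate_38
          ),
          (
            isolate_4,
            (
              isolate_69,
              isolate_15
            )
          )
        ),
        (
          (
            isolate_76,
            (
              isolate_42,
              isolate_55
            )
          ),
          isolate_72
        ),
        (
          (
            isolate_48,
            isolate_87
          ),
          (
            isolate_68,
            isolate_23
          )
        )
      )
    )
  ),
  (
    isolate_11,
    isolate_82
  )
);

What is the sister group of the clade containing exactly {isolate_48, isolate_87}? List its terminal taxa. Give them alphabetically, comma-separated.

The clade containing exactly {isolate_48, isolate_87} attaches to the tree at the node subtending ((isolate_48,isolate_87),(isolate_68,isolate_23)).
The other lineage descending from that same node — the sister group — is (isolate_68,isolate_23); its 2 tips in alphabetical order are the answer.

isolate_23, isolate_68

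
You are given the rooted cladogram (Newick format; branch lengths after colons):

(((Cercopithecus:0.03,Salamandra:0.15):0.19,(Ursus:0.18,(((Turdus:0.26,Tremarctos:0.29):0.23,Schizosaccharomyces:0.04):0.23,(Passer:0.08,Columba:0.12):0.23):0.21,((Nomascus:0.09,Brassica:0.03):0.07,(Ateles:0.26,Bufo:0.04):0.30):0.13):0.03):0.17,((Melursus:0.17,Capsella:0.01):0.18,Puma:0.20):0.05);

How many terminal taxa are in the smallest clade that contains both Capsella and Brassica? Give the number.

The MRCA of Capsella and Brassica is the root, so the clade is the entire tree.
That clade contains 15 terminal taxa: Ateles, Brassica, Bufo, Capsella, Cercopithecus, Columba, Melursus, Nomascus, Passer, Puma, Salamandra, Schizosaccharomyces, Tremarctos, Turdus, Ursus.

15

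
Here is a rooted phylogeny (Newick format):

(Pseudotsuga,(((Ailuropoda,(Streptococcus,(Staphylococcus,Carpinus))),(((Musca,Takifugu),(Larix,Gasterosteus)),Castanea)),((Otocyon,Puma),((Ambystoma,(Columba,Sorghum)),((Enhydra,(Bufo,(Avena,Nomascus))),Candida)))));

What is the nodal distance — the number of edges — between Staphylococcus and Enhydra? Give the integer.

The MRCA of Staphylococcus and Enhydra is the node subtending (((Ailuropoda,(Streptococcus,(Staphylococcus,Carpinus))),(((Musca,Takifugu),(Larix,Gasterosteus)),Castanea)),((Otocyon,Puma),((Ambystoma,(Columba,Sorghum)),((Enhydra,(Bufo,(Avena,Nomascus))),Candida)))).
From Staphylococcus up to that node: 5 branches. From Enhydra up to the same node: 5 branches. Total: 5 + 5 = 10.

10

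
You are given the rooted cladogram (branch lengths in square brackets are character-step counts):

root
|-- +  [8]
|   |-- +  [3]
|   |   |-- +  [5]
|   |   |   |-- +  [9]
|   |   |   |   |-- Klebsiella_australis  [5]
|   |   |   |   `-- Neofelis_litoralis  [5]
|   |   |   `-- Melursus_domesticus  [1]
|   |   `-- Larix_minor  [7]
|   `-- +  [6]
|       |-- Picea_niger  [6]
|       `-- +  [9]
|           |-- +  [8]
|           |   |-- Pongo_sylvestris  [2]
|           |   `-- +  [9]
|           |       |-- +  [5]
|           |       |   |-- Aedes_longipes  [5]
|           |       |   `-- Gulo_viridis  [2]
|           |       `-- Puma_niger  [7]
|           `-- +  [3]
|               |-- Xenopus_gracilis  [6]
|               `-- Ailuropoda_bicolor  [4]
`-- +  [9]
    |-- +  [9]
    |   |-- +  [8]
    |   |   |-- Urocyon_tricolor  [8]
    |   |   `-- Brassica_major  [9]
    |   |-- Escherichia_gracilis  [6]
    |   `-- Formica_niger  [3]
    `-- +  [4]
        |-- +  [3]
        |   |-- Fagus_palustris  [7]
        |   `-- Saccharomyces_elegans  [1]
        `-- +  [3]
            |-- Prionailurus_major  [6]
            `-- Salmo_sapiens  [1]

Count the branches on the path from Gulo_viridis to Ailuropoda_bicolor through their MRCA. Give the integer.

6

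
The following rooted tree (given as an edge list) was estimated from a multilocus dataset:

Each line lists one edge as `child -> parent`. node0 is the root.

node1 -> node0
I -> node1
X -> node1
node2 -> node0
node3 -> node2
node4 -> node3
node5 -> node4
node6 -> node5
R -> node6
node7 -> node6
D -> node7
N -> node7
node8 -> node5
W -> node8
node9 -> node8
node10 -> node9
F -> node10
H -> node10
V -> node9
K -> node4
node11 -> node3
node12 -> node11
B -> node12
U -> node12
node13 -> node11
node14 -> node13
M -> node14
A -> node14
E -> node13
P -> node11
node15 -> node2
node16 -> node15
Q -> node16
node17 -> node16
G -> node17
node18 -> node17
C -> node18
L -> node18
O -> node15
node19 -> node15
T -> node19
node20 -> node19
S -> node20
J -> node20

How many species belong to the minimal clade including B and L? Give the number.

The MRCA of B and L is the node subtending (((((R,(D,N)),(W,((F,H),V))),K),((B,U),((M,A),E),P)),((Q,(G,(C,L))),O,(T,(S,J)))).
That clade contains 22 terminal taxa: A, B, C, D, E, F, G, H, J, K, L, M, N, O, P, Q, R, S, T, U, V, W.

22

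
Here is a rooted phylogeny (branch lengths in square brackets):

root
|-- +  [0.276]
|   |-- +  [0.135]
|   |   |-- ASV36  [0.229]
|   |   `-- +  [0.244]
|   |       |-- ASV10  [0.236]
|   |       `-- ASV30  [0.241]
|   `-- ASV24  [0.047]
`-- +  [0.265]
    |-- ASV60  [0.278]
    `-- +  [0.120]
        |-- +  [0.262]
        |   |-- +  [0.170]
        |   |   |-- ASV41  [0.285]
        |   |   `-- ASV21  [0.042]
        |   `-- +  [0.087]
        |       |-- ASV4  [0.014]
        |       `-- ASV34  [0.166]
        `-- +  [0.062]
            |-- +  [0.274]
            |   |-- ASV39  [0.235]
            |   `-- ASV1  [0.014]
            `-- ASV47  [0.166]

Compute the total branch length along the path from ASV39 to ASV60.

0.969

The path runs ASV39 → … → MRCA → … → ASV60; the MRCA is the node subtending (ASV60,(((ASV41,ASV21),(ASV4,ASV34)),((ASV39,ASV1),ASV47))).
Branch lengths along that path: 0.235 + 0.274 + 0.062 + 0.120 + 0.278 = 0.969.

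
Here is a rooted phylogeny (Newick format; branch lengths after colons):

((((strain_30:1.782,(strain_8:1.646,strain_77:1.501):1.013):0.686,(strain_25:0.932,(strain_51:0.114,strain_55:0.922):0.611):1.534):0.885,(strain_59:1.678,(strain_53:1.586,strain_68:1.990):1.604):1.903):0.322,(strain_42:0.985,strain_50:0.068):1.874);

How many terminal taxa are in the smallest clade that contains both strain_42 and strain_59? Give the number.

The MRCA of strain_42 and strain_59 is the root, so the clade is the entire tree.
That clade contains 11 terminal taxa: strain_25, strain_30, strain_42, strain_50, strain_51, strain_53, strain_55, strain_59, strain_68, strain_77, strain_8.

11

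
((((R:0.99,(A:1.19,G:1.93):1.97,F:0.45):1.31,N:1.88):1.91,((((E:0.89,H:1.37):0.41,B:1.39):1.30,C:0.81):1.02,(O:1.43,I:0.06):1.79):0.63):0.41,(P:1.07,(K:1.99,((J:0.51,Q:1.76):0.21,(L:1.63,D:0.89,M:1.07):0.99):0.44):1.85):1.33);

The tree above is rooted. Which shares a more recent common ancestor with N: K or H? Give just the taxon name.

H

The MRCA of N and H subtends (((R,(A,G),F),N),((((E,H),B),C),(O,I))) (11 taxa).
The MRCA of N and K is the root, subtending the entire tree (18 taxa).
The first is nested inside the second, so N shares a more recent common ancestor with H.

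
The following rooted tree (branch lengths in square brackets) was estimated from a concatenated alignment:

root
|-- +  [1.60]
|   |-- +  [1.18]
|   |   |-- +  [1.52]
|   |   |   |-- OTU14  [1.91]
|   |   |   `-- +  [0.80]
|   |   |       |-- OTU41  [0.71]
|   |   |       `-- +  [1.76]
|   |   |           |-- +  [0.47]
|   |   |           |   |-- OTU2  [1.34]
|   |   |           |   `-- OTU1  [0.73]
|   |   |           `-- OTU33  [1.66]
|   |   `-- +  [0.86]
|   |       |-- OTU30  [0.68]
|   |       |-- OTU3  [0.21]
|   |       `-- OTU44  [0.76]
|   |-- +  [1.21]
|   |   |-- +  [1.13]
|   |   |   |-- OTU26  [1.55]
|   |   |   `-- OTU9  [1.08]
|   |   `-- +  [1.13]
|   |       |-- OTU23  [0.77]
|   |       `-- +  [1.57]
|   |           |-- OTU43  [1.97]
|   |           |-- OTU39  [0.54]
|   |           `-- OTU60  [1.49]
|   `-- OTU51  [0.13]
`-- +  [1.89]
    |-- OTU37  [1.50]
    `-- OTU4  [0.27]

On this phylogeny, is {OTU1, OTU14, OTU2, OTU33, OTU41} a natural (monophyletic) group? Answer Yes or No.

The most recent common ancestor of these taxa subtends (OTU14,(OTU41,((OTU2,OTU1),OTU33))).
That clade has exactly 5 tips — every listed taxon and nothing else — so the group is monophyletic.

Yes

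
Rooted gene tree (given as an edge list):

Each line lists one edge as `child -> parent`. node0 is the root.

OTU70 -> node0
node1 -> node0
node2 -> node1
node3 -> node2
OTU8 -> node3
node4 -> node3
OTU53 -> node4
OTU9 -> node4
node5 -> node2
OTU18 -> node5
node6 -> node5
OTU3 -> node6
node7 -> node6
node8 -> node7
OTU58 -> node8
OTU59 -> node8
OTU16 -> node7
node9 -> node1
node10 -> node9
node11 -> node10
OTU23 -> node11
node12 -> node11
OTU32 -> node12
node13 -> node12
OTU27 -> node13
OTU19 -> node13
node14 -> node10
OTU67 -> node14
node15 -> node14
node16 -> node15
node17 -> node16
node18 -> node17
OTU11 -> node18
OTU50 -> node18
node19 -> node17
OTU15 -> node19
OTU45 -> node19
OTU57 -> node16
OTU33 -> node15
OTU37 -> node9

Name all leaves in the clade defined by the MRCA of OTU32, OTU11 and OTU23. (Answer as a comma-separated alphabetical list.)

Tracing OTU32: it sits inside (OTU32,(OTU27,OTU19)).
Tracing OTU11: it sits inside (OTU11,OTU50).
Tracing OTU23: it sits inside (OTU23,(OTU32,(OTU27,OTU19))).
The smallest clade enclosing all 3 is ((OTU23,(OTU32,(OTU27,OTU19))),(OTU67,((((OTU11,OTU50),(OTU15,OTU45)),OTU57),OTU33))); the answer is its 11 terminal taxa in alphabetical order.

OTU11, OTU15, OTU19, OTU23, OTU27, OTU32, OTU33, OTU45, OTU50, OTU57, OTU67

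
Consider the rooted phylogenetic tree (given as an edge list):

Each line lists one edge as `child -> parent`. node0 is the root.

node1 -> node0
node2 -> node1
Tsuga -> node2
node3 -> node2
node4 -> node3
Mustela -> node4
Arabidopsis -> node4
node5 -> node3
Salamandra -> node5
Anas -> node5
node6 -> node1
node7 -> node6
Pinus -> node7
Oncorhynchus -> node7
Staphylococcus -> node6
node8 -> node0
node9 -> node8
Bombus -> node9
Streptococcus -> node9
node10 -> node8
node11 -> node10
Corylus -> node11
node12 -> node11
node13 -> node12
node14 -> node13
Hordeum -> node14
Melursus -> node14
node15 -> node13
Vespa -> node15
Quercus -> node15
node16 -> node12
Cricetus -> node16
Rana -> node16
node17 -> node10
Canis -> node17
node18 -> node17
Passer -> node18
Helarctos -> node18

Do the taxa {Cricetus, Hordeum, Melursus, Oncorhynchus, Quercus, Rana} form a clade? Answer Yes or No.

No

The MRCA of the listed taxa is the root, so the smallest clade containing them is the whole tree.
That clade also contains Anas, Arabidopsis, Bombus, Canis, Corylus, Helarctos, Mustela, Passer, Pinus, Salamandra, Staphylococcus, Streptococcus, Tsuga, Vespa, which are not in the proposed group, so the group is not monophyletic.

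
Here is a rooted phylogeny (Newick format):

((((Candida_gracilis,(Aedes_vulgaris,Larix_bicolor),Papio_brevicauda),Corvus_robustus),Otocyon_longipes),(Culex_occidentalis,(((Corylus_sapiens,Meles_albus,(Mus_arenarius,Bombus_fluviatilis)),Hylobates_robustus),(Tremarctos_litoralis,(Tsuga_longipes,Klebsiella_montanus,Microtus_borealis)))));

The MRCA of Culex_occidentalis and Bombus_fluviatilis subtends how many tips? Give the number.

The MRCA of Culex_occidentalis and Bombus_fluviatilis is the node subtending (Culex_occidentalis,(((Corylus_sapiens,Meles_albus,(Mus_arenarius,Bombus_fluviatilis)),Hylobates_robustus),(Tremarctos_litoralis,(Tsuga_longipes,Klebsiella_montanus,Microtus_borealis)))).
That clade contains 10 terminal taxa: Bombus_fluviatilis, Corylus_sapiens, Culex_occidentalis, Hylobates_robustus, Klebsiella_montanus, Meles_albus, Microtus_borealis, Mus_arenarius, Tremarctos_litoralis, Tsuga_longipes.

10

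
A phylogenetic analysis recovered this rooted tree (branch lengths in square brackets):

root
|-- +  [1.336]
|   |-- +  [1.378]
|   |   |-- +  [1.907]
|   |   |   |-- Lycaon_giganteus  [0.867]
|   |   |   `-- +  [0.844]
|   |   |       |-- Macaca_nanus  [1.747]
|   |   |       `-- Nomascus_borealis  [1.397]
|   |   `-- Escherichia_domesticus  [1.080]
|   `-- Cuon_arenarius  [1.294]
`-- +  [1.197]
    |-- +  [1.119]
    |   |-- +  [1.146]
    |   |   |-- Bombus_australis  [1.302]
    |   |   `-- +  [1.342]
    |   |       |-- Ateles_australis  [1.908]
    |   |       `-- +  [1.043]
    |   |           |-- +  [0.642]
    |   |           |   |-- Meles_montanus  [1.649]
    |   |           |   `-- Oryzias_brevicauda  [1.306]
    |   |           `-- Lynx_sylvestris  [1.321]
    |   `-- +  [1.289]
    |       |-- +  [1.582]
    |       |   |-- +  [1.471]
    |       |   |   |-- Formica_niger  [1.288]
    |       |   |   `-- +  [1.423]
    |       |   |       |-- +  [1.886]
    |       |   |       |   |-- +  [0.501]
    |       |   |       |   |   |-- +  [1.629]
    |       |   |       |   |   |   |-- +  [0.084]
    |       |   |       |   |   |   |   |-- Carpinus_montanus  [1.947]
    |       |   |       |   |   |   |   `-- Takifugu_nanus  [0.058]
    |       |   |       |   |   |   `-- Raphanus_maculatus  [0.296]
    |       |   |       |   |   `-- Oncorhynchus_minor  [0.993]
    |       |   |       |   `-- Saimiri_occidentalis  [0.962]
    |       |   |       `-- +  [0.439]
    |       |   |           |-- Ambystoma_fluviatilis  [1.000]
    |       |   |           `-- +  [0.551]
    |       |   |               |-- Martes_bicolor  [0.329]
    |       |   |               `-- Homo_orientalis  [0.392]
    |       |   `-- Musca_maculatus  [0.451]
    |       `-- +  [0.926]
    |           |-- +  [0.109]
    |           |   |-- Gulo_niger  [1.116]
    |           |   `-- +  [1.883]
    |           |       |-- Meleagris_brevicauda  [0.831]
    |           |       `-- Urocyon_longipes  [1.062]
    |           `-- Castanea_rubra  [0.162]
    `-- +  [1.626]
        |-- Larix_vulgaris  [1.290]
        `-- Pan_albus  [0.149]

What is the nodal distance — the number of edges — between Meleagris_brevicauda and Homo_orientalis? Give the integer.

10

The MRCA of Meleagris_brevicauda and Homo_orientalis is the node subtending (((Formica_niger,(((((Carpinus_montanus,Takifugu_nanus),Raphanus_maculatus),Oncorhynchus_minor),Saimiri_occidentalis),(Ambystoma_fluviatilis,(Martes_bicolor,Homo_orientalis)))),Musca_maculatus),((Gulo_niger,(Meleagris_brevicauda,Urocyon_longipes)),Castanea_rubra)).
From Meleagris_brevicauda up to that node: 4 branches. From Homo_orientalis up to the same node: 6 branches. Total: 4 + 6 = 10.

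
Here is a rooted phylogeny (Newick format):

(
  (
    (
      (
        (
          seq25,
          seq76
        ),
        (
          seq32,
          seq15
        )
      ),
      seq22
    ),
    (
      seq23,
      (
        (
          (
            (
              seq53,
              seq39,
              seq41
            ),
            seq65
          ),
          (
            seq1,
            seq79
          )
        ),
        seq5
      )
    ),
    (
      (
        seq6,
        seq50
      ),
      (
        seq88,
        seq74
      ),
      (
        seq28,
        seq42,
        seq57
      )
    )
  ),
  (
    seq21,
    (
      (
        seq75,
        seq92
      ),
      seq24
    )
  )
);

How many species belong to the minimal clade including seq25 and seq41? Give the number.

20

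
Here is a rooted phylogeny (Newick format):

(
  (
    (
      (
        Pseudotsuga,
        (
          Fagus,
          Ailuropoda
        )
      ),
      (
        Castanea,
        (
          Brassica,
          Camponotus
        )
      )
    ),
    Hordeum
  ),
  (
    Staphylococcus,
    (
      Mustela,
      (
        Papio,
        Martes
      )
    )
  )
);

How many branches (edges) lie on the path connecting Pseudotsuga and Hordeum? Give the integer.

The MRCA of Pseudotsuga and Hordeum is the node subtending (((Pseudotsuga,(Fagus,Ailuropoda)),(Castanea,(Brassica,Camponotus))),Hordeum).
From Pseudotsuga up to that node: 3 branches. From Hordeum up to the same node: 1 branch. Total: 3 + 1 = 4.

4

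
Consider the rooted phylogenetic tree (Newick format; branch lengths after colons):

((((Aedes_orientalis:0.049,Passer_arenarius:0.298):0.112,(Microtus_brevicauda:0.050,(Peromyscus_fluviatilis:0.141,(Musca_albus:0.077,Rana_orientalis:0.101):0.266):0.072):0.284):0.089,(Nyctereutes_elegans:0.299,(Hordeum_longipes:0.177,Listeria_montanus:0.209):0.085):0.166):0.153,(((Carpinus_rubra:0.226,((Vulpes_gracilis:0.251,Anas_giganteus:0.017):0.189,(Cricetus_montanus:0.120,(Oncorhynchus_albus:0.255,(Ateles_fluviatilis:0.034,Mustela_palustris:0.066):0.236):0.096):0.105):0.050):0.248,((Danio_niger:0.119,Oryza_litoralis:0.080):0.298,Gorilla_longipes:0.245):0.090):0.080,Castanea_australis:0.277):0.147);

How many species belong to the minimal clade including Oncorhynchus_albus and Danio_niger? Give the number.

10

The MRCA of Oncorhynchus_albus and Danio_niger is the node subtending ((Carpinus_rubra,((Vulpes_gracilis,Anas_giganteus),(Cricetus_montanus,(Oncorhynchus_albus,(Ateles_fluviatilis,Mustela_palustris))))),((Danio_niger,Oryza_litoralis),Gorilla_longipes)).
That clade contains 10 terminal taxa: Anas_giganteus, Ateles_fluviatilis, Carpinus_rubra, Cricetus_montanus, Danio_niger, Gorilla_longipes, Mustela_palustris, Oncorhynchus_albus, Oryza_litoralis, Vulpes_gracilis.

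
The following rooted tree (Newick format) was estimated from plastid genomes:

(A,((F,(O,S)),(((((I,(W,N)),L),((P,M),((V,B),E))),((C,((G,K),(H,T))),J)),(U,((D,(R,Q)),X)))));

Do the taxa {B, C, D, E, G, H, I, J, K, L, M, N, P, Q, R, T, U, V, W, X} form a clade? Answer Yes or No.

Yes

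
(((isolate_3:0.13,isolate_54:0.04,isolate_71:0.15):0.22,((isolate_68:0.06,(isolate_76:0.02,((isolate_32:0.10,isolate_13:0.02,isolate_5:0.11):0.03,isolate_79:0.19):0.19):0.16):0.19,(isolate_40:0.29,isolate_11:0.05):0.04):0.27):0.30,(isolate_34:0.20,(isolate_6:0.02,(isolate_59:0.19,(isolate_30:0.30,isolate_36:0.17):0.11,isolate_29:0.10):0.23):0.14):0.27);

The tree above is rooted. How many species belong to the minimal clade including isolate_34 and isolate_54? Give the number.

The MRCA of isolate_34 and isolate_54 is the root, so the clade is the entire tree.
That clade contains 17 terminal taxa: isolate_11, isolate_13, isolate_29, isolate_3, isolate_30, isolate_32, isolate_34, isolate_36, isolate_40, isolate_5, isolate_54, isolate_59, isolate_6, isolate_68, isolate_71, isolate_76, isolate_79.

17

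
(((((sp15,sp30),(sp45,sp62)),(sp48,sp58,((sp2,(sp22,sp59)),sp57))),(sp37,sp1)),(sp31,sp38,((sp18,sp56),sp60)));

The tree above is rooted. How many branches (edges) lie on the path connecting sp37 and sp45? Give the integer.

6

The MRCA of sp37 and sp45 is the node subtending ((((sp15,sp30),(sp45,sp62)),(sp48,sp58,((sp2,(sp22,sp59)),sp57))),(sp37,sp1)).
From sp37 up to that node: 2 branches. From sp45 up to the same node: 4 branches. Total: 2 + 4 = 6.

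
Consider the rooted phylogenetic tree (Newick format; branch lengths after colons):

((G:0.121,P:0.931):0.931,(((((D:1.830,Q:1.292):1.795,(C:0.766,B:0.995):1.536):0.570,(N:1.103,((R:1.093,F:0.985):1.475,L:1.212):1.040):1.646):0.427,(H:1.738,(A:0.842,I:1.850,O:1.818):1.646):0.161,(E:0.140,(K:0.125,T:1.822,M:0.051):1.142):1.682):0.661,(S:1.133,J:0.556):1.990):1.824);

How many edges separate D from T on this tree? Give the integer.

7

The MRCA of D and T is the node subtending ((((D,Q),(C,B)),(N,((R,F),L))),(H,(A,I,O)),(E,(K,T,M))).
From D up to that node: 4 branches. From T up to the same node: 3 branches. Total: 4 + 3 = 7.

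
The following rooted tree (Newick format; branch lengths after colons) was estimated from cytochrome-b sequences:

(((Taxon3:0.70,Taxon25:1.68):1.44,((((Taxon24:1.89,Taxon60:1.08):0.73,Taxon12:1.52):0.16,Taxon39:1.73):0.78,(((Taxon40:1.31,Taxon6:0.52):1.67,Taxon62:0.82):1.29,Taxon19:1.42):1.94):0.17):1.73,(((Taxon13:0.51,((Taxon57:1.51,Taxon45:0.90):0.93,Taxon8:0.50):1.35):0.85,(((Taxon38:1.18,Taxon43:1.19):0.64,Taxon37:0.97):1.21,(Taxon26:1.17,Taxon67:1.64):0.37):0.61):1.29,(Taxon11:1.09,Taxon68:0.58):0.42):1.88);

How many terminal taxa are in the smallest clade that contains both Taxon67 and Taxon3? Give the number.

The MRCA of Taxon67 and Taxon3 is the root, so the clade is the entire tree.
That clade contains 21 terminal taxa: Taxon11, Taxon12, Taxon13, Taxon19, Taxon24, Taxon25, Taxon26, Taxon3, Taxon37, Taxon38, Taxon39, Taxon40, Taxon43, Taxon45, Taxon57, Taxon6, Taxon60, Taxon62, Taxon67, Taxon68, Taxon8.

21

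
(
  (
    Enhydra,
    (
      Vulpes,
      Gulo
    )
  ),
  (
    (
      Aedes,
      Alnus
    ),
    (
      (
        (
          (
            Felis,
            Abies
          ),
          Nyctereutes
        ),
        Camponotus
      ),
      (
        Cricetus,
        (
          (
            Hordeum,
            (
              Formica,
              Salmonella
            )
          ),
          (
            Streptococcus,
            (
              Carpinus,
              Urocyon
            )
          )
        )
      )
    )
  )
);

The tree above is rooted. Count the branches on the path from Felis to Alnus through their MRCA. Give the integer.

The MRCA of Felis and Alnus is the node subtending ((Aedes,Alnus),((((Felis,Abies),Nyctereutes),Camponotus),(Cricetus,((Hordeum,(Formica,Salmonella)),(Streptococcus,(Carpinus,Urocyon)))))).
From Felis up to that node: 5 branches. From Alnus up to the same node: 2 branches. Total: 5 + 2 = 7.

7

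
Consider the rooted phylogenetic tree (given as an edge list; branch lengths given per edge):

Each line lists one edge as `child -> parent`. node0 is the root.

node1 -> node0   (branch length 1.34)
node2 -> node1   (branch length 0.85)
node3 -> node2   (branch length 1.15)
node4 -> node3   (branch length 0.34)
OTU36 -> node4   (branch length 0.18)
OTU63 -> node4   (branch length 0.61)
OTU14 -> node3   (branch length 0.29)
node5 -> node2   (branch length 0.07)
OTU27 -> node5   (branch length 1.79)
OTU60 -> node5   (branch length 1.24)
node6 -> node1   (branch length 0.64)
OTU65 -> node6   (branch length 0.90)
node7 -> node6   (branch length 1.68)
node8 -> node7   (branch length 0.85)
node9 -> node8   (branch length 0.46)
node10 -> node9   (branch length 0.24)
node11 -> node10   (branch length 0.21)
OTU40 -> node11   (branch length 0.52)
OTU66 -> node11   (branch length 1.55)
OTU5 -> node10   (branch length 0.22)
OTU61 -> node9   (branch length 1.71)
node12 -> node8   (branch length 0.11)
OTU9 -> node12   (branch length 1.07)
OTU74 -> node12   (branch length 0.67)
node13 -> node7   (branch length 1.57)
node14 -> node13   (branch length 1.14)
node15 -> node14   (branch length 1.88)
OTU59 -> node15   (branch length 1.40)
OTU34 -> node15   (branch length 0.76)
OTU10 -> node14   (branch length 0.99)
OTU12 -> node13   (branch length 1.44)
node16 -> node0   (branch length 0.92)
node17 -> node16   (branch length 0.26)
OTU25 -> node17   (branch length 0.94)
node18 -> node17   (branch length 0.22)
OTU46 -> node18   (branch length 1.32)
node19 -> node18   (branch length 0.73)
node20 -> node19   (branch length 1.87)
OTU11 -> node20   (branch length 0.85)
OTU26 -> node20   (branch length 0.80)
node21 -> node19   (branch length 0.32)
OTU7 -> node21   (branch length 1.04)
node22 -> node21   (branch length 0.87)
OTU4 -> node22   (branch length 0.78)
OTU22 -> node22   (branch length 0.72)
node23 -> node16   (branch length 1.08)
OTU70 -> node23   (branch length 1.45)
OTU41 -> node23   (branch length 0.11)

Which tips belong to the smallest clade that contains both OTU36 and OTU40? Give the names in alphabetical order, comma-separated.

Tracing OTU36: it sits inside (OTU36,OTU63).
Tracing OTU40: it sits inside (OTU40,OTU66).
The smallest clade enclosing both is ((((OTU36,OTU63),OTU14),(OTU27,OTU60)),(OTU65,(((((OTU40,OTU66),OTU5),OTU61),(OTU9,OTU74)),(((OTU59,OTU34),OTU10),OTU12)))); the answer is its 16 terminal taxa in alphabetical order.

OTU10, OTU12, OTU14, OTU27, OTU34, OTU36, OTU40, OTU5, OTU59, OTU60, OTU61, OTU63, OTU65, OTU66, OTU74, OTU9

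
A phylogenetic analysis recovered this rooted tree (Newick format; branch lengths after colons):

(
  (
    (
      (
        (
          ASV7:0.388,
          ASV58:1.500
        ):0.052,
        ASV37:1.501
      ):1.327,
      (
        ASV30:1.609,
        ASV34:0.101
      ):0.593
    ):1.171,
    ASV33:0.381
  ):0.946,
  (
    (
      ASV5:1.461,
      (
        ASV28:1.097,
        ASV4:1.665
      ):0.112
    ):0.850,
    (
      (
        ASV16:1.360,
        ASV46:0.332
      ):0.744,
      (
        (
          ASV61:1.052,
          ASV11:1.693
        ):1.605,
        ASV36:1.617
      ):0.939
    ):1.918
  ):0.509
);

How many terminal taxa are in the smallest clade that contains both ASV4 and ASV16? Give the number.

The MRCA of ASV4 and ASV16 is the node subtending ((ASV5,(ASV28,ASV4)),((ASV16,ASV46),((ASV61,ASV11),ASV36))).
That clade contains 8 terminal taxa: ASV11, ASV16, ASV28, ASV36, ASV4, ASV46, ASV5, ASV61.

8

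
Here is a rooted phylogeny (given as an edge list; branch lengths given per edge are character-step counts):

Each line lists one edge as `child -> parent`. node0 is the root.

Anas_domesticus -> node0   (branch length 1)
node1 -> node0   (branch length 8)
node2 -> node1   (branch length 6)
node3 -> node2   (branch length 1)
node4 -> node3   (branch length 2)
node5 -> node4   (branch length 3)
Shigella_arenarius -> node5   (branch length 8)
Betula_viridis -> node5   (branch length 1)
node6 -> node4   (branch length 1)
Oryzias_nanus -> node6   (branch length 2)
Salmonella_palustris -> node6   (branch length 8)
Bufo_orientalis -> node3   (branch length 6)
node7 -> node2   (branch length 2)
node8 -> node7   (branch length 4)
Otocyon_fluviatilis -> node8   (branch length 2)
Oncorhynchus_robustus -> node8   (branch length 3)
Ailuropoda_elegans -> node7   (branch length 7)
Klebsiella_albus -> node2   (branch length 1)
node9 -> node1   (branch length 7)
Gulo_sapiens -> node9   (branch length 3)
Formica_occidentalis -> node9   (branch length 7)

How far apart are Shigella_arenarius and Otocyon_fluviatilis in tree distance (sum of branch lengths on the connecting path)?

22

The path runs Shigella_arenarius → … → MRCA → … → Otocyon_fluviatilis; the MRCA is the node subtending ((((Shigella_arenarius,Betula_viridis),(Oryzias_nanus,Salmonella_palustris)),Bufo_orientalis),((Otocyon_fluviatilis,Oncorhynchus_robustus),Ailuropoda_elegans),Klebsiella_albus).
Branch lengths along that path: 8 + 3 + 2 + 1 + 2 + 4 + 2 = 22.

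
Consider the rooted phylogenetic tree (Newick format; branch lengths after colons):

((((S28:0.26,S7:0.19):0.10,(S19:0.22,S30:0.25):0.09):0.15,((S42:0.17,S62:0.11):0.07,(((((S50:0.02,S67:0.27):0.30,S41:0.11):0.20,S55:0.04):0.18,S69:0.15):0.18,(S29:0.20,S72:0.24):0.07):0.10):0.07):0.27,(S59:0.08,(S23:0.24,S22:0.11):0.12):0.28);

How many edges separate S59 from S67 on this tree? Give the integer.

The MRCA of S59 and S67 is the root of the tree.
From S59 up to that node: 2 branches. From S67 up to the same node: 8 branches. Total: 2 + 8 = 10.

10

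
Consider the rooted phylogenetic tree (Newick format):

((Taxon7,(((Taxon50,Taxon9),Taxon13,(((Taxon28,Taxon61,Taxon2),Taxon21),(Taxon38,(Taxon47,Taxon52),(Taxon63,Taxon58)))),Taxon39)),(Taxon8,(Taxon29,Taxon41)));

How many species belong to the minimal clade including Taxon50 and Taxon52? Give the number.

The MRCA of Taxon50 and Taxon52 is the node subtending ((Taxon50,Taxon9),Taxon13,(((Taxon28,Taxon61,Taxon2),Taxon21),(Taxon38,(Taxon47,Taxon52),(Taxon63,Taxon58)))).
That clade contains 12 terminal taxa: Taxon13, Taxon2, Taxon21, Taxon28, Taxon38, Taxon47, Taxon50, Taxon52, Taxon58, Taxon61, Taxon63, Taxon9.

12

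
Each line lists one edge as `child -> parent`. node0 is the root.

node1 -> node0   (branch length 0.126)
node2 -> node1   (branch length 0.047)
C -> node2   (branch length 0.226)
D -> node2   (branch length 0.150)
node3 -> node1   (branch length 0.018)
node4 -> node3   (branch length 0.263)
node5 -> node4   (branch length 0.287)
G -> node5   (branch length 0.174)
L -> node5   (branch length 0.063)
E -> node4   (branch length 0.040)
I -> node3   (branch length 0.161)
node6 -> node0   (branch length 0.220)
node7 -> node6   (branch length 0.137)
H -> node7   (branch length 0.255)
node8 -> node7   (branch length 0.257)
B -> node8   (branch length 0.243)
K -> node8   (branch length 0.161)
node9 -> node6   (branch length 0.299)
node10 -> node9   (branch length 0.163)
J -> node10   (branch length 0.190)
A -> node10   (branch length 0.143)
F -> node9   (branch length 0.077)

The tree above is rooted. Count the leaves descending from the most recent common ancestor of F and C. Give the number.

The MRCA of F and C is the root, so the clade is the entire tree.
That clade contains 12 terminal taxa: A, B, C, D, E, F, G, H, I, J, K, L.

12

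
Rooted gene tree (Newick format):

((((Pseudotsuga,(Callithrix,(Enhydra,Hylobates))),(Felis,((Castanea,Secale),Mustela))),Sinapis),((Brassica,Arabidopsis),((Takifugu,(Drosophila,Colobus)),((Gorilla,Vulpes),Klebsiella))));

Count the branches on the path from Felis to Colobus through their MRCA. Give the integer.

9

The MRCA of Felis and Colobus is the root of the tree.
From Felis up to that node: 4 branches. From Colobus up to the same node: 5 branches. Total: 4 + 5 = 9.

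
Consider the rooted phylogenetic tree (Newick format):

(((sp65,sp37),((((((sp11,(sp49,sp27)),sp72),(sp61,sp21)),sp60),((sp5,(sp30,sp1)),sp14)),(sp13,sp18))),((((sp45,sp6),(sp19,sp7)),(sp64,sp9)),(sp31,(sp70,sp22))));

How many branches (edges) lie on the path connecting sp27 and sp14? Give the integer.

8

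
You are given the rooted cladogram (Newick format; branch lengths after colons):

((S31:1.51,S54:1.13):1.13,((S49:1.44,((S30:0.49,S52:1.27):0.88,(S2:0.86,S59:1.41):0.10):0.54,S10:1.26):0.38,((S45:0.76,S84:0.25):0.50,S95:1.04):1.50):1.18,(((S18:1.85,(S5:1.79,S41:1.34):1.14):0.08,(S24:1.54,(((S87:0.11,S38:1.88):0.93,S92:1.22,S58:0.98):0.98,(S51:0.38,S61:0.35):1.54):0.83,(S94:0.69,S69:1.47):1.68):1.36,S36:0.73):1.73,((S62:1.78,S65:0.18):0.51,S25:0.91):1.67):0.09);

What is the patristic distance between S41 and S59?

The path runs S41 → … → MRCA → … → S59; the MRCA is the root of the tree.
Branch lengths along that path: 1.34 + 1.14 + 0.08 + 1.73 + 0.09 + 1.18 + 0.38 + 0.54 + 0.10 + 1.41 = 7.99.

7.99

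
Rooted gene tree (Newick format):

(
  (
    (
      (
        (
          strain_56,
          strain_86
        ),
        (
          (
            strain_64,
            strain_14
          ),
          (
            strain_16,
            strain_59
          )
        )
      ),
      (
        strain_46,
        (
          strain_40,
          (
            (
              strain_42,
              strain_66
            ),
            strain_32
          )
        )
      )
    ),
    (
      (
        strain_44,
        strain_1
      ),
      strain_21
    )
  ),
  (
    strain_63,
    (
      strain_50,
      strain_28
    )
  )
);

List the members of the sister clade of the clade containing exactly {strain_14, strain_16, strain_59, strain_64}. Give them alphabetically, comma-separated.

strain_56, strain_86

The clade containing exactly {strain_14, strain_16, strain_59, strain_64} attaches to the tree at the node subtending ((strain_56,strain_86),((strain_64,strain_14),(strain_16,strain_59))).
The other lineage descending from that same node — the sister group — is (strain_56,strain_86); its 2 tips in alphabetical order are the answer.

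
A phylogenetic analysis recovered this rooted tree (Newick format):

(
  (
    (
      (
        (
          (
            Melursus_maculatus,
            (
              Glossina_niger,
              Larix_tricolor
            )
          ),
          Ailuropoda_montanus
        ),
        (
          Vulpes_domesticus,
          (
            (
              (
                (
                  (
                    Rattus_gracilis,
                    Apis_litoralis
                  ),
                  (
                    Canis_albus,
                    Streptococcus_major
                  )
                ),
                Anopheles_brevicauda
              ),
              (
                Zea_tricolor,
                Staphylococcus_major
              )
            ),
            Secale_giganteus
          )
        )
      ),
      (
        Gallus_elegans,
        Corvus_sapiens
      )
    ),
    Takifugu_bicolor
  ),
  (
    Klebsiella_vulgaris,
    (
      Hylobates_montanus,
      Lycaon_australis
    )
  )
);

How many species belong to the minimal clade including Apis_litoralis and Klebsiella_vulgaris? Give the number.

19

The MRCA of Apis_litoralis and Klebsiella_vulgaris is the root, so the clade is the entire tree.
That clade contains 19 terminal taxa: Ailuropoda_montanus, Anopheles_brevicauda, Apis_litoralis, Canis_albus, Corvus_sapiens, Gallus_elegans, Glossina_niger, Hylobates_montanus, Klebsiella_vulgaris, Larix_tricolor, Lycaon_australis, Melursus_maculatus, Rattus_gracilis, Secale_giganteus, Staphylococcus_major, Streptococcus_major, Takifugu_bicolor, Vulpes_domesticus, Zea_tricolor.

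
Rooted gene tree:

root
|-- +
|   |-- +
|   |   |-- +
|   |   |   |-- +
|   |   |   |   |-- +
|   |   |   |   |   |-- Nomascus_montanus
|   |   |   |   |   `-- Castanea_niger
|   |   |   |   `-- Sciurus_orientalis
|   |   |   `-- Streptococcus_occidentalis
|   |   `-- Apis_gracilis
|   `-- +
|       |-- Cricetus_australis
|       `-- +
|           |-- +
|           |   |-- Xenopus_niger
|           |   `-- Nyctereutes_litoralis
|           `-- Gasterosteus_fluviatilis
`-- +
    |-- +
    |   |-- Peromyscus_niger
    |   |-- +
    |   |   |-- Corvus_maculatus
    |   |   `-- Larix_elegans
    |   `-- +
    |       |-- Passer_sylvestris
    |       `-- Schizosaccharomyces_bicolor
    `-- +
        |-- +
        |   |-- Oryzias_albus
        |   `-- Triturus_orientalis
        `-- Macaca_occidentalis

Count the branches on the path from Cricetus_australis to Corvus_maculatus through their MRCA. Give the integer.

The MRCA of Cricetus_australis and Corvus_maculatus is the root of the tree.
From Cricetus_australis up to that node: 3 branches. From Corvus_maculatus up to the same node: 4 branches. Total: 3 + 4 = 7.

7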